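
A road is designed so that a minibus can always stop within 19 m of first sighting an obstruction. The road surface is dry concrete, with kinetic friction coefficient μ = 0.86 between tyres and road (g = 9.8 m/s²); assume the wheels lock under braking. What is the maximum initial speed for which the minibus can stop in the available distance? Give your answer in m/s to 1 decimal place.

Maximum speed ≈ 17.9 m/s

a = μg = 0.86 × 9.8 = 8.428 m/s².
v²/(2a) = d ⇒ v = √(2 × 8.428 × 19) = √320.26 = 17.8958 m/s.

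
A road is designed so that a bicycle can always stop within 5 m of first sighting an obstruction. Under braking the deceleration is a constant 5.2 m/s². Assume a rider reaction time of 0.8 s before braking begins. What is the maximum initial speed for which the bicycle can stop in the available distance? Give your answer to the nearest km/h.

Maximum speed ≈ 15 km/h

Stopping distance: v·t_r + v²/(2a) = 5 with t_r = 0.8 s and a = 5.200 m/s².
So v² + 8.320 v − 52.00 = 0.
Positive root: v = −a·t_r + √((a·t_r)² + 2a·d) = −4.160 + √(17.306 + 52.00) = 4.1650 m/s.
4.1650 m/s × 3.6 = 14.994 km/h.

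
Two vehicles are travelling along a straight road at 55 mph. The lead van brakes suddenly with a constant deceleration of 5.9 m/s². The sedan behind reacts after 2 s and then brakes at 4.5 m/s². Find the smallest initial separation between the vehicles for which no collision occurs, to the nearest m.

55 mph × 0.44704 = 24.5872 m/s.
Leader travels v²/(2a_L) = 604.530 / 11.800 = 51.231 m before stopping.
Follower covers v·t_r = 24.5872 × 2 = 49.174 m while reacting, then v²/(2a_F) = 604.530 / 9.000 = 67.170 m while braking, for a total of 49.174 + 67.170 = 116.344 m.
Since a_F ≤ a_L and the follower starts braking later, the follower is never slower than the leader, so the closest approach is when both have stopped.
Minimum gap = 116.344 − 51.231 = 65.113 m.

Minimum gap ≈ 65 m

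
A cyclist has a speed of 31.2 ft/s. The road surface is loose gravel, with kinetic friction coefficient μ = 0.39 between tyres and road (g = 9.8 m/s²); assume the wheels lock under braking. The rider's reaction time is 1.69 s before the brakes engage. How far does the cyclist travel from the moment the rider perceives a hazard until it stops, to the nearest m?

31.2 ft/s × 0.3048 = 9.5098 m/s.
a = μg = 0.39 × 9.8 = 3.822 m/s².
Reaction distance = v·t_r = 9.5098 × 1.69 = 16.072 m.
Braking distance = v²/(2a) = 9.5098² / (2 × 3.822) = 90.436 / 7.644 = 11.831 m.
Total = 16.072 + 11.831 = 27.903 m.

Total stopping distance ≈ 28 m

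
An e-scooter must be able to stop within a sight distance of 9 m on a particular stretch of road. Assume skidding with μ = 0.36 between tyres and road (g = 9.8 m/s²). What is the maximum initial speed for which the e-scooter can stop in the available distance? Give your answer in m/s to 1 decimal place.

a = μg = 0.36 × 9.8 = 3.528 m/s².
v²/(2a) = d ⇒ v = √(2 × 3.528 × 9) = √63.50 = 7.9687 m/s.

Maximum speed ≈ 8.0 m/s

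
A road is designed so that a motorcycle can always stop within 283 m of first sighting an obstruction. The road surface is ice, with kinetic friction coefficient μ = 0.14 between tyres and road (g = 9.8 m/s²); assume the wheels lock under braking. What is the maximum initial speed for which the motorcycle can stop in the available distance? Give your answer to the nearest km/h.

a = μg = 0.14 × 9.8 = 1.372 m/s².
v²/(2a) = d ⇒ v = √(2 × 1.372 × 283) = √776.55 = 27.8666 m/s.
27.8666 m/s × 3.6 = 100.320 km/h.

Maximum speed ≈ 100 km/h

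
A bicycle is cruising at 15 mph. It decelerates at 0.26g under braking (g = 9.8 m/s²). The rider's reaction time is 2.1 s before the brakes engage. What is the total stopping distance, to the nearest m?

15 mph × 0.44704 = 6.7056 m/s.
a = 0.26 × 9.8 = 2.548 m/s².
Reaction distance = v·t_r = 6.7056 × 2.1 = 14.082 m.
Braking distance = v²/(2a) = 6.7056² / (2 × 2.548) = 44.965 / 5.096 = 8.824 m.
Total = 14.082 + 8.824 = 22.906 m.

Total stopping distance ≈ 23 m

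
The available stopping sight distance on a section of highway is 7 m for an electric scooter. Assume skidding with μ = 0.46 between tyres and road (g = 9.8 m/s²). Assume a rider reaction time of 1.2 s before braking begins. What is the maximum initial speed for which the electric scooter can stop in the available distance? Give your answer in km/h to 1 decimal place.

Maximum speed ≈ 15.1 km/h

a = μg = 0.46 × 9.8 = 4.508 m/s².
Stopping distance: v·t_r + v²/(2a) = 7 with t_r = 1.2 s and a = 4.508 m/s².
So v² + 10.819 v − 63.11 = 0.
Positive root: v = −a·t_r + √((a·t_r)² + 2a·d) = −5.410 + √(29.268 + 63.11) = 4.2013 m/s.
4.2013 m/s × 3.6 = 15.125 km/h.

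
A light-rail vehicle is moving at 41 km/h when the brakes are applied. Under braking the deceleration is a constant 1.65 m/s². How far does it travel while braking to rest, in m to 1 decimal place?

Braking distance ≈ 39.3 m

41 km/h ÷ 3.6 = 11.3889 m/s.
Braking distance = v²/(2a) = 11.3889² / (2 × 1.650) = 129.707 / 3.300 = 39.305 m.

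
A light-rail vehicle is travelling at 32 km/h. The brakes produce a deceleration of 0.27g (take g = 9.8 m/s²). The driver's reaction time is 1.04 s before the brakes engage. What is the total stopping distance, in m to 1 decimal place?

32 km/h ÷ 3.6 = 8.8889 m/s.
a = 0.27 × 9.8 = 2.646 m/s².
Reaction distance = v·t_r = 8.8889 × 1.04 = 9.244 m.
Braking distance = v²/(2a) = 8.8889² / (2 × 2.646) = 79.013 / 5.292 = 14.931 m.
Total = 9.244 + 14.931 = 24.175 m.

Total stopping distance ≈ 24.2 m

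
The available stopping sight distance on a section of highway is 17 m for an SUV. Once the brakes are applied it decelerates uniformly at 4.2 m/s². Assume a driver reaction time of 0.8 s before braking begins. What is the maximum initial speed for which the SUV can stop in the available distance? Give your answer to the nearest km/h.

Stopping distance: v·t_r + v²/(2a) = 17 with t_r = 0.8 s and a = 4.200 m/s².
So v² + 6.720 v − 142.80 = 0.
Positive root: v = −a·t_r + √((a·t_r)² + 2a·d) = −3.360 + √(11.290 + 142.80) = 9.0533 m/s.
9.0533 m/s × 3.6 = 32.592 km/h.

Maximum speed ≈ 33 km/h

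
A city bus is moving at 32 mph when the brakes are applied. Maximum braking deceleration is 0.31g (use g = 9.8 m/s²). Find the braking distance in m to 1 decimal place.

32 mph × 0.44704 = 14.3053 m/s.
a = 0.31 × 9.8 = 3.038 m/s².
Braking distance = v²/(2a) = 14.3053² / (2 × 3.038) = 204.642 / 6.076 = 33.680 m.

Braking distance ≈ 33.7 m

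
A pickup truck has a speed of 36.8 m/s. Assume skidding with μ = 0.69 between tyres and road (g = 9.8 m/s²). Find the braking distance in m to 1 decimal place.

a = μg = 0.69 × 9.8 = 6.762 m/s².
Braking distance = v²/(2a) = 36.8000² / (2 × 6.762) = 1354.240 / 13.524 = 100.136 m.

Braking distance ≈ 100.1 m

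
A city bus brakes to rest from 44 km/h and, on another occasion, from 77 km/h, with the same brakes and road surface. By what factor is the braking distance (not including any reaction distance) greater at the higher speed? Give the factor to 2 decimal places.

Factor ≈ 3.06

Braking distance d = v²/(2a), so with a fixed, d ∝ v².
Factor = (77/44)² = 1.7500² = 3.0625.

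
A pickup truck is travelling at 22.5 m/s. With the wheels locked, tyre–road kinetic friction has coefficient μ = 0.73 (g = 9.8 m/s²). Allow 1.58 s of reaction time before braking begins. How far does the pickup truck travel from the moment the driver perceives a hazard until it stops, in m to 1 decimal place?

Total stopping distance ≈ 70.9 m

a = μg = 0.73 × 9.8 = 7.154 m/s².
Reaction distance = v·t_r = 22.5000 × 1.58 = 35.550 m.
Braking distance = v²/(2a) = 22.5000² / (2 × 7.154) = 506.250 / 14.308 = 35.382 m.
Total = 35.550 + 35.382 = 70.932 m.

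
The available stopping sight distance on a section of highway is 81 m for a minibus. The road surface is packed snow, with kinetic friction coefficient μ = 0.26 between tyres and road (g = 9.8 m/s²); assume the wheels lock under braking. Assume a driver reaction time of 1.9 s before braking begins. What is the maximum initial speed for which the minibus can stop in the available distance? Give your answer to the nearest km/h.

Maximum speed ≈ 58 km/h

a = μg = 0.26 × 9.8 = 2.548 m/s².
Stopping distance: v·t_r + v²/(2a) = 81 with t_r = 1.9 s and a = 2.548 m/s².
So v² + 9.682 v − 412.78 = 0.
Positive root: v = −a·t_r + √((a·t_r)² + 2a·d) = −4.841 + √(23.435 + 412.78) = 16.0448 m/s.
16.0448 m/s × 3.6 = 57.761 km/h.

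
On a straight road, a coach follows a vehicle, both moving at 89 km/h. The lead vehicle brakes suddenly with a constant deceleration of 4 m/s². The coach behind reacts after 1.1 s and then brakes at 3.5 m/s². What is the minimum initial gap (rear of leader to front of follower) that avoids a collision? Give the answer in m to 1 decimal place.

89 km/h ÷ 3.6 = 24.7222 m/s.
Leader travels v²/(2a_L) = 611.187 / 8.000 = 76.398 m before stopping.
Follower covers v·t_r = 24.7222 × 1.1 = 27.194 m while reacting, then v²/(2a_F) = 611.187 / 7.000 = 87.312 m while braking, for a total of 27.194 + 87.312 = 114.506 m.
Since a_F ≤ a_L and the follower starts braking later, the follower is never slower than the leader, so the closest approach is when both have stopped.
Minimum gap = 114.506 − 76.398 = 38.108 m.

Minimum gap ≈ 38.1 m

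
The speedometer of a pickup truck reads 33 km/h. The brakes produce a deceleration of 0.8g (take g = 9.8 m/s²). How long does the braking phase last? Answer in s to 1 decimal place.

Braking time ≈ 1.2 s

33 km/h ÷ 3.6 = 9.1667 m/s.
a = 0.8 × 9.8 = 7.840 m/s².
Braking time = v/a = 9.1667 / 7.840 = 1.169 s.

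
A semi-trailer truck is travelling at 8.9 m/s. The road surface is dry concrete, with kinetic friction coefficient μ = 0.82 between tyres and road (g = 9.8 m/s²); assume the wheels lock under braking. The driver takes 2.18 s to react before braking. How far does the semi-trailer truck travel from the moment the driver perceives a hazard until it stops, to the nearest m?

Total stopping distance ≈ 24 m

a = μg = 0.82 × 9.8 = 8.036 m/s².
Reaction distance = v·t_r = 8.9000 × 2.18 = 19.402 m.
Braking distance = v²/(2a) = 8.9000² / (2 × 8.036) = 79.210 / 16.072 = 4.928 m.
Total = 19.402 + 4.928 = 24.330 m.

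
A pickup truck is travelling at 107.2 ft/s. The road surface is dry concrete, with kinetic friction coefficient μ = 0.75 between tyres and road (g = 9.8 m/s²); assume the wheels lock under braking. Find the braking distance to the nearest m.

107.2 ft/s × 0.3048 = 32.6746 m/s.
a = μg = 0.75 × 9.8 = 7.350 m/s².
Braking distance = v²/(2a) = 32.6746² / (2 × 7.350) = 1067.629 / 14.700 = 72.628 m.

Braking distance ≈ 73 m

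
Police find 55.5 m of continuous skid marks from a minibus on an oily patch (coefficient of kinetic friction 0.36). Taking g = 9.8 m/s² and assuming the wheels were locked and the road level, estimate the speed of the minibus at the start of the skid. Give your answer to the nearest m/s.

Deceleration a = μg = 0.36 × 9.8 = 3.528 m/s².
v = √(2a·d) = √(2 × 3.528 × 55.5) = √391.608 = 19.7891 m/s.

Initial speed ≈ 20 m/s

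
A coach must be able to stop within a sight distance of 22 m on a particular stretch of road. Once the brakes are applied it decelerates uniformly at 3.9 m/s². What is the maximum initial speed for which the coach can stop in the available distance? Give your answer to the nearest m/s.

v²/(2a) = d ⇒ v = √(2 × 3.900 × 22) = √171.60 = 13.0996 m/s.

Maximum speed ≈ 13 m/s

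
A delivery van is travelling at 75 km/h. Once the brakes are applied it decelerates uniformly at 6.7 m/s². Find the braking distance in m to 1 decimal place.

75 km/h ÷ 3.6 = 20.8333 m/s.
Braking distance = v²/(2a) = 20.8333² / (2 × 6.700) = 434.026 / 13.400 = 32.390 m.

Braking distance ≈ 32.4 m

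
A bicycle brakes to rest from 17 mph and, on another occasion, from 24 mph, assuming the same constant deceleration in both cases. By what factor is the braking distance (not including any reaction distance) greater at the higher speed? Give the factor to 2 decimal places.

Braking distance d = v²/(2a), so with a fixed, d ∝ v².
Factor = (24/17)² = 1.4118² = 1.9932.

Factor ≈ 1.99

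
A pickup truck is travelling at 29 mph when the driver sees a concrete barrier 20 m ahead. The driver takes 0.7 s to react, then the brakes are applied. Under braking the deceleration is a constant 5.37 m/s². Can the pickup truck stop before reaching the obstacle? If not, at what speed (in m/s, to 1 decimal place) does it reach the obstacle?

No — it strikes the obstacle at 7.1 m/s

29 mph × 0.44704 = 12.9642 m/s.
Reaction distance = 12.9642 × 0.7 = 9.075 m.
Braking distance needed to stop: v²/(2a) = 168.070 / 10.740 = 15.649 m, so total needed = 9.075 + 15.649 = 24.724 m > 20 m — it cannot stop.
Distance remaining when braking begins: 20 − 9.075 = 10.925 m.
v² = v₀² − 2a·d = 168.070 − 2 × 5.370 × 10.925 = 50.735 m²/s².
v = √50.735 = 7.123 m/s.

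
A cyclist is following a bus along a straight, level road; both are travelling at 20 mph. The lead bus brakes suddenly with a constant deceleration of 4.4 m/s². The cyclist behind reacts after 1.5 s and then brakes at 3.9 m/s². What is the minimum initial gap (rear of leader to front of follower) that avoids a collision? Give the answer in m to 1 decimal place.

Minimum gap ≈ 14.6 m

20 mph × 0.44704 = 8.9408 m/s.
Leader travels v²/(2a_L) = 79.938 / 8.800 = 9.084 m before stopping.
Follower covers v·t_r = 8.9408 × 1.5 = 13.411 m while reacting, then v²/(2a_F) = 79.938 / 7.800 = 10.248 m while braking, for a total of 13.411 + 10.248 = 23.659 m.
Since a_F ≤ a_L and the follower starts braking later, the follower is never slower than the leader, so the closest approach is when both have stopped.
Minimum gap = 23.659 − 9.084 = 14.575 m.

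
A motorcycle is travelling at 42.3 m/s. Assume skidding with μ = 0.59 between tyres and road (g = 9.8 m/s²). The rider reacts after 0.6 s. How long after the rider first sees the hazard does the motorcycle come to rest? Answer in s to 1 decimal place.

a = μg = 0.59 × 9.8 = 5.782 m/s².
Braking time = v/a = 42.3000 / 5.782 = 7.316 s.
Total = 0.6 + 7.316 = 7.916 s.

Total time ≈ 7.9 s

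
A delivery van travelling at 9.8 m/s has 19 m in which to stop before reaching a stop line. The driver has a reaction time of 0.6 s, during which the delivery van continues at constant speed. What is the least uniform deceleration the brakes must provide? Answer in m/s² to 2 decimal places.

Distance covered during reaction = 9.8000 × 0.6 = 5.880 m.
Distance available for braking: 19 − 5.880 = 13.120 m.
v² = 2a·d ⇒ a = v²/(2d) = 9.8000² / (2 × 13.120) = 96.040 / 26.240 = 3.6601 m/s².

Required deceleration ≈ 3.66 m/s²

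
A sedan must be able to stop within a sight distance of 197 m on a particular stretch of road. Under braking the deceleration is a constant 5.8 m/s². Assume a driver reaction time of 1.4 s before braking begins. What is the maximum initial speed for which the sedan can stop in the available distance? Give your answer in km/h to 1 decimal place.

Maximum speed ≈ 145.3 km/h

Stopping distance: v·t_r + v²/(2a) = 197 with t_r = 1.4 s and a = 5.800 m/s².
So v² + 16.240 v − 2285.20 = 0.
Positive root: v = −a·t_r + √((a·t_r)² + 2a·d) = −8.120 + √(65.934 + 2285.20) = 40.3685 m/s.
40.3685 m/s × 3.6 = 145.327 km/h.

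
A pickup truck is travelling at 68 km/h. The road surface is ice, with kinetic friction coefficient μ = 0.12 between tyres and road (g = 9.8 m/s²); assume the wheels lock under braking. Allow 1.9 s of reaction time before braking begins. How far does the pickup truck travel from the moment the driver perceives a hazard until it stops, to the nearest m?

Total stopping distance ≈ 188 m

68 km/h ÷ 3.6 = 18.8889 m/s.
a = μg = 0.12 × 9.8 = 1.176 m/s².
Reaction distance = v·t_r = 18.8889 × 1.9 = 35.889 m.
Braking distance = v²/(2a) = 18.8889² / (2 × 1.176) = 356.791 / 2.352 = 151.697 m.
Total = 35.889 + 151.697 = 187.586 m.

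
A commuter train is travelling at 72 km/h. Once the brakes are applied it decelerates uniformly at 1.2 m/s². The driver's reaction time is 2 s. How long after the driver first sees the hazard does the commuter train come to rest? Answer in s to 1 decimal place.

Total time ≈ 18.7 s

72 km/h ÷ 3.6 = 20.0000 m/s.
Braking time = v/a = 20.0000 / 1.200 = 16.667 s.
Total = 2 + 16.667 = 18.667 s.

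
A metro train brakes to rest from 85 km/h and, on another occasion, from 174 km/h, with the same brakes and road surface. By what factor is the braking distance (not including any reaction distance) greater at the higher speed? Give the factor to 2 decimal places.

Braking distance d = v²/(2a), so with a fixed, d ∝ v².
Factor = (174/85)² = 2.0471² = 4.1906.

Factor ≈ 4.19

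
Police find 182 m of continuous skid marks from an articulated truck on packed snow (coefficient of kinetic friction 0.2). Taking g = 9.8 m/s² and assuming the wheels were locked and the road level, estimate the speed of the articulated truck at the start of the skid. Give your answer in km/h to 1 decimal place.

Deceleration a = μg = 0.2 × 9.8 = 1.960 m/s².
v = √(2a·d) = √(2 × 1.960 × 182) = √713.440 = 26.7103 m/s.
= 26.7103 × 3.6 = 96.157 km/h.

Initial speed ≈ 96.2 km/h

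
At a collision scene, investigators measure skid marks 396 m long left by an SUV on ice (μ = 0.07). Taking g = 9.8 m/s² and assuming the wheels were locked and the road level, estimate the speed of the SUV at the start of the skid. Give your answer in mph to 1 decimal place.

Initial speed ≈ 52.1 mph

Deceleration a = μg = 0.07 × 9.8 = 0.686 m/s².
v = √(2a·d) = √(2 × 0.686 × 396) = √543.312 = 23.3091 m/s.
= 23.3091 ÷ 0.44704 = 52.141 mph.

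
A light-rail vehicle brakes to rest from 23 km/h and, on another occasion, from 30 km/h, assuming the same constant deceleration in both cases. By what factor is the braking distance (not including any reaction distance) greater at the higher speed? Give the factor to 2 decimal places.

Braking distance d = v²/(2a), so with a fixed, d ∝ v².
Factor = (30/23)² = 1.3043² = 1.7012.

Factor ≈ 1.70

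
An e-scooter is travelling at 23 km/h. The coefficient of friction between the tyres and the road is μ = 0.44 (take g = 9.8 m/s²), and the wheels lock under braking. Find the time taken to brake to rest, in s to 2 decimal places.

23 km/h ÷ 3.6 = 6.3889 m/s.
a = μg = 0.44 × 9.8 = 4.312 m/s².
Braking time = v/a = 6.3889 / 4.312 = 1.482 s.

Braking time ≈ 1.48 s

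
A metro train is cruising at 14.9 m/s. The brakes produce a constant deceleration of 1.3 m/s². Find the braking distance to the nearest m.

Braking distance ≈ 85 m

Braking distance = v²/(2a) = 14.9000² / (2 × 1.300) = 222.010 / 2.600 = 85.388 m.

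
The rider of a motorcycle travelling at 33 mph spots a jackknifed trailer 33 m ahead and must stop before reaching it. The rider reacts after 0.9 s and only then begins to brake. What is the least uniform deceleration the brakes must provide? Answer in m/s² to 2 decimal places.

33 mph × 0.44704 = 14.7523 m/s.
Distance covered during reaction = 14.7523 × 0.9 = 13.277 m.
Distance available for braking: 33 − 13.277 = 19.723 m.
v² = 2a·d ⇒ a = v²/(2d) = 14.7523² / (2 × 19.723) = 217.630 / 39.446 = 5.5172 m/s².

Required deceleration ≈ 5.52 m/s²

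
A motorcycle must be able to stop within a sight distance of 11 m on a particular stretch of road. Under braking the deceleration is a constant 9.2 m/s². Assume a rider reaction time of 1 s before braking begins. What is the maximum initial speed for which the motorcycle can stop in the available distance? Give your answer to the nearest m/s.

Maximum speed ≈ 8 m/s

Stopping distance: v·t_r + v²/(2a) = 11 with t_r = 1 s and a = 9.200 m/s².
So v² + 18.400 v − 202.40 = 0.
Positive root: v = −a·t_r + √((a·t_r)² + 2a·d) = −9.200 + √(84.640 + 202.40) = 7.7423 m/s.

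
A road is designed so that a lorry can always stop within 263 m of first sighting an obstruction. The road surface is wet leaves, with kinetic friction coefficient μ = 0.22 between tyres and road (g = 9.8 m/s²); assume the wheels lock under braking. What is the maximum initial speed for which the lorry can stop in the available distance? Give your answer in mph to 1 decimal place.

Maximum speed ≈ 75.3 mph

a = μg = 0.22 × 9.8 = 2.156 m/s².
v²/(2a) = d ⇒ v = √(2 × 2.156 × 263) = √1134.06 = 33.6758 m/s.
33.6758 m/s ÷ 0.44704 = 75.331 mph.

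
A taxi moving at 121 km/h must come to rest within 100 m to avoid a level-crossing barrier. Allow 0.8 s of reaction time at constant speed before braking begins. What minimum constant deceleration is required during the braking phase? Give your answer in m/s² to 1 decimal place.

121 km/h ÷ 3.6 = 33.6111 m/s.
Distance covered during reaction = 33.6111 × 0.8 = 26.889 m.
Distance available for braking: 100 − 26.889 = 73.111 m.
v² = 2a·d ⇒ a = v²/(2d) = 33.6111² / (2 × 73.111) = 1129.706 / 146.222 = 7.7260 m/s².

Required deceleration ≈ 7.7 m/s²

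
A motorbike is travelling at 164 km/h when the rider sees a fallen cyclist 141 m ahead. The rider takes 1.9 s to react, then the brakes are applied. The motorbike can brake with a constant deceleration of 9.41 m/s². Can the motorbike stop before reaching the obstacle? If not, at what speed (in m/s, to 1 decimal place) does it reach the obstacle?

164 km/h ÷ 3.6 = 45.5556 m/s.
Reaction distance = 45.5556 × 1.9 = 86.556 m.
Braking distance needed to stop: v²/(2a) = 2075.313 / 18.820 = 110.272 m, so total needed = 86.556 + 110.272 = 196.828 m > 141 m — it cannot stop.
Distance remaining when braking begins: 141 − 86.556 = 54.444 m.
v² = v₀² − 2a·d = 2075.313 − 2 × 9.410 × 54.444 = 1050.677 m²/s².
v = √1050.677 = 32.414 m/s.

No — it strikes the obstacle at 32.4 m/s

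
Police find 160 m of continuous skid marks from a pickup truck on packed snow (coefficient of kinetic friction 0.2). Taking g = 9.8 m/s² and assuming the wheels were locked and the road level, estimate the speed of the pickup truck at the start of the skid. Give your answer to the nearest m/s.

Initial speed ≈ 25 m/s

Deceleration a = μg = 0.2 × 9.8 = 1.960 m/s².
v = √(2a·d) = √(2 × 1.960 × 160) = √627.200 = 25.0440 m/s.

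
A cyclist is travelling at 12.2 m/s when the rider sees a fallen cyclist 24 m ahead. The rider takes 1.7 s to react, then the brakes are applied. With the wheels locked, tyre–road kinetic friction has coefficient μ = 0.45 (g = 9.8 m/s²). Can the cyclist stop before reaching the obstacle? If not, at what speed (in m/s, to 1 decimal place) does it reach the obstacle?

a = μg = 0.45 × 9.8 = 4.410 m/s².
Reaction distance = 12.2000 × 1.7 = 20.740 m.
Braking distance needed to stop: v²/(2a) = 148.840 / 8.820 = 16.875 m, so total needed = 20.740 + 16.875 = 37.615 m > 24 m — it cannot stop.
Distance remaining when braking begins: 24 − 20.740 = 3.260 m.
v² = v₀² − 2a·d = 148.840 − 2 × 4.410 × 3.260 = 120.087 m²/s².
v = √120.087 = 10.958 m/s.

No — it strikes the obstacle at 11.0 m/s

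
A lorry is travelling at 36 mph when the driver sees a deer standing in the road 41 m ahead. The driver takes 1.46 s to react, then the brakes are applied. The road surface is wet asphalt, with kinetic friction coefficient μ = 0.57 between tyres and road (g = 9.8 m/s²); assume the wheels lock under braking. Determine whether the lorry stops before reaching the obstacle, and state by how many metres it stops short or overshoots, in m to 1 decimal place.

No — it overshoots by 5.7 m

36 mph × 0.44704 = 16.0934 m/s.
a = μg = 0.57 × 9.8 = 5.586 m/s².
Reaction distance = 16.0934 × 1.46 = 23.496 m.
Braking distance = v²/(2a) = 258.998 / 11.172 = 23.183 m.
Total stopping distance = 23.496 + 23.183 = 46.679 m, vs 41 m available — it cannot stop in time and overshoots by 46.679 − 41 = 5.679 m.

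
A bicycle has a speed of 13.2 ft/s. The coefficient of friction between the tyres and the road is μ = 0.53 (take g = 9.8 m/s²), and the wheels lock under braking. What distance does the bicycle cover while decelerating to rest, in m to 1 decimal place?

Braking distance ≈ 1.6 m

13.2 ft/s × 0.3048 = 4.0234 m/s.
a = μg = 0.53 × 9.8 = 5.194 m/s².
Braking distance = v²/(2a) = 4.0234² / (2 × 5.194) = 16.188 / 10.388 = 1.558 m.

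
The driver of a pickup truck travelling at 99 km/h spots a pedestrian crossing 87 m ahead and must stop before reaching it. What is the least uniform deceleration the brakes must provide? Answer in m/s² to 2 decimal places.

99 km/h ÷ 3.6 = 27.5000 m/s.
v² = 2a·d ⇒ a = v²/(2d) = 27.5000² / (2 × 87.000) = 756.250 / 174.000 = 4.3463 m/s².

Required deceleration ≈ 4.35 m/s²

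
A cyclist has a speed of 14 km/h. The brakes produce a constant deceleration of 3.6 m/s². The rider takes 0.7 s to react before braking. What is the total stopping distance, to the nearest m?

14 km/h ÷ 3.6 = 3.8889 m/s.
Reaction distance = v·t_r = 3.8889 × 0.7 = 2.722 m.
Braking distance = v²/(2a) = 3.8889² / (2 × 3.600) = 15.124 / 7.200 = 2.101 m.
Total = 2.722 + 2.101 = 4.823 m.

Total stopping distance ≈ 5 m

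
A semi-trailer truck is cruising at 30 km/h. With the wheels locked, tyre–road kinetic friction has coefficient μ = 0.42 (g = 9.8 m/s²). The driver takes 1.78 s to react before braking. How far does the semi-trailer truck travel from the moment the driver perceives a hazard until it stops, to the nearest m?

30 km/h ÷ 3.6 = 8.3333 m/s.
a = μg = 0.42 × 9.8 = 4.116 m/s².
Reaction distance = v·t_r = 8.3333 × 1.78 = 14.833 m.
Braking distance = v²/(2a) = 8.3333² / (2 × 4.116) = 69.444 / 8.232 = 8.436 m.
Total = 14.833 + 8.436 = 23.269 m.

Total stopping distance ≈ 23 m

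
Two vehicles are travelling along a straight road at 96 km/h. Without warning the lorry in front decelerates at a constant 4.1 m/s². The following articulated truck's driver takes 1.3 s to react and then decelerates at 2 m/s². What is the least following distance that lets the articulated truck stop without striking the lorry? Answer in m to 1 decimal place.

Minimum gap ≈ 125.7 m

96 km/h ÷ 3.6 = 26.6667 m/s.
Leader travels v²/(2a_L) = 711.113 / 8.200 = 86.721 m before stopping.
Follower covers v·t_r = 26.6667 × 1.3 = 34.667 m while reacting, then v²/(2a_F) = 711.113 / 4.000 = 177.778 m while braking, for a total of 34.667 + 177.778 = 212.445 m.
Since a_F ≤ a_L and the follower starts braking later, the follower is never slower than the leader, so the closest approach is when both have stopped.
Minimum gap = 212.445 − 86.721 = 125.724 m.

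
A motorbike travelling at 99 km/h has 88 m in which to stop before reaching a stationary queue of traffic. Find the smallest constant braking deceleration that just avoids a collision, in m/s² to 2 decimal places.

Required deceleration ≈ 4.30 m/s²

99 km/h ÷ 3.6 = 27.5000 m/s.
v² = 2a·d ⇒ a = v²/(2d) = 27.5000² / (2 × 88.000) = 756.250 / 176.000 = 4.2969 m/s².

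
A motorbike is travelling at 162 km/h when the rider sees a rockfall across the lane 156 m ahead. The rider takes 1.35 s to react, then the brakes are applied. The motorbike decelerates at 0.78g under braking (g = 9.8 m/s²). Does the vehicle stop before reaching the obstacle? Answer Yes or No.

No

162 km/h ÷ 3.6 = 45.0000 m/s.
a = 0.78 × 9.8 = 7.644 m/s².
Reaction distance = 45.0000 × 1.35 = 60.750 m.
Braking distance = v²/(2a) = 2025.000 / 15.288 = 132.457 m.
Total stopping distance = 60.750 + 132.457 = 193.207 m, vs 156 m available — it cannot stop in time and overshoots by 193.207 − 156 = 37.207 m.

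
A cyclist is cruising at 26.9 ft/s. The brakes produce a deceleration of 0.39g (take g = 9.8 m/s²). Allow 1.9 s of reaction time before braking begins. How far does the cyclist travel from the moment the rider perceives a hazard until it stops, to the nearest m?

Total stopping distance ≈ 24 m

26.9 ft/s × 0.3048 = 8.1991 m/s.
a = 0.39 × 9.8 = 3.822 m/s².
Reaction distance = v·t_r = 8.1991 × 1.9 = 15.578 m.
Braking distance = v²/(2a) = 8.1991² / (2 × 3.822) = 67.225 / 7.644 = 8.794 m.
Total = 15.578 + 8.794 = 24.372 m.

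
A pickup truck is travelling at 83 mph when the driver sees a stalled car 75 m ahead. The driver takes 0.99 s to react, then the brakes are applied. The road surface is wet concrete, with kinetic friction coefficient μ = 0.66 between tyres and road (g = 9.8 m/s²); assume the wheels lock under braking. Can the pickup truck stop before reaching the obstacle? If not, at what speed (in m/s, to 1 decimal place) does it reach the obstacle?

83 mph × 0.44704 = 37.1043 m/s.
a = μg = 0.66 × 9.8 = 6.468 m/s².
Reaction distance = 37.1043 × 0.99 = 36.733 m.
Braking distance needed to stop: v²/(2a) = 1376.729 / 12.936 = 106.426 m, so total needed = 36.733 + 106.426 = 143.159 m > 75 m — it cannot stop.
Distance remaining when braking begins: 75 − 36.733 = 38.267 m.
v² = v₀² − 2a·d = 1376.729 − 2 × 6.468 × 38.267 = 881.707 m²/s².
v = √881.707 = 29.694 m/s.

No — it strikes the obstacle at 29.7 m/s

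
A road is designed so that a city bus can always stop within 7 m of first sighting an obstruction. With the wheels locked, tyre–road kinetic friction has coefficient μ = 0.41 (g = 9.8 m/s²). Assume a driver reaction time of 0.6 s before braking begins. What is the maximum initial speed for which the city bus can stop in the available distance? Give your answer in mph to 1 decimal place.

Maximum speed ≈ 12.2 mph

a = μg = 0.41 × 9.8 = 4.018 m/s².
Stopping distance: v·t_r + v²/(2a) = 7 with t_r = 0.6 s and a = 4.018 m/s².
So v² + 4.822 v − 56.25 = 0.
Positive root: v = −a·t_r + √((a·t_r)² + 2a·d) = −2.411 + √(5.813 + 56.25) = 5.4670 m/s.
5.4670 m/s ÷ 0.44704 = 12.229 mph.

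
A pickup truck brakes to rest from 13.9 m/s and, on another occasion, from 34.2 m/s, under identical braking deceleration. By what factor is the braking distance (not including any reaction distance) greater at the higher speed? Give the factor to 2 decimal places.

Factor ≈ 6.05

Braking distance d = v²/(2a), so with a fixed, d ∝ v².
Factor = (34.2/13.9)² = 2.4604² = 6.0536.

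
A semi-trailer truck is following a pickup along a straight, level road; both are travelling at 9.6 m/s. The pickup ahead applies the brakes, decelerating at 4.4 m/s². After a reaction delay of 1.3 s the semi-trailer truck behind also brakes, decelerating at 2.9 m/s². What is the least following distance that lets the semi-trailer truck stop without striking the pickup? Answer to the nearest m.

Leader travels v²/(2a_L) = 92.160 / 8.800 = 10.473 m before stopping.
Follower covers v·t_r = 9.6000 × 1.3 = 12.480 m while reacting, then v²/(2a_F) = 92.160 / 5.800 = 15.890 m while braking, for a total of 12.480 + 15.890 = 28.370 m.
Since a_F ≤ a_L and the follower starts braking later, the follower is never slower than the leader, so the closest approach is when both have stopped.
Minimum gap = 28.370 − 10.473 = 17.897 m.

Minimum gap ≈ 18 m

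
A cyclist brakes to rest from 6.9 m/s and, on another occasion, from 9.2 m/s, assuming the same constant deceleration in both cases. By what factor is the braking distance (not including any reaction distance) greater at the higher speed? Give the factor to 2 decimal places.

Factor ≈ 1.78

Braking distance d = v²/(2a), so with a fixed, d ∝ v².
Factor = (9.2/6.9)² = 1.3333² = 1.7777.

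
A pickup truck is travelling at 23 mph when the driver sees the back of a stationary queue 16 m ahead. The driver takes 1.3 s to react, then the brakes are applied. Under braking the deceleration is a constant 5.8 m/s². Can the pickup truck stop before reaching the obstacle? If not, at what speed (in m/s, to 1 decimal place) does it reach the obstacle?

No — it strikes the obstacle at 8.7 m/s

23 mph × 0.44704 = 10.2819 m/s.
Reaction distance = 10.2819 × 1.3 = 13.366 m.
Braking distance needed to stop: v²/(2a) = 105.717 / 11.600 = 9.114 m, so total needed = 13.366 + 9.114 = 22.480 m > 16 m — it cannot stop.
Distance remaining when braking begins: 16 − 13.366 = 2.634 m.
v² = v₀² − 2a·d = 105.717 − 2 × 5.800 × 2.634 = 75.163 m²/s².
v = √75.163 = 8.670 m/s.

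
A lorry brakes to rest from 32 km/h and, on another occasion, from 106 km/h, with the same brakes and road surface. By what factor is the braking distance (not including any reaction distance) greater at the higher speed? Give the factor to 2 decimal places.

Braking distance d = v²/(2a), so with a fixed, d ∝ v².
Factor = (106/32)² = 3.3125² = 10.9727.

Factor ≈ 10.97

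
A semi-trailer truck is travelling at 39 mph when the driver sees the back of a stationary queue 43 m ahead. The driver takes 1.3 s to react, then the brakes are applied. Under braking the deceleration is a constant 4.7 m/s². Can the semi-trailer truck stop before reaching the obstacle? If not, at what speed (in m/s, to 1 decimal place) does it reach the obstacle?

39 mph × 0.44704 = 17.4346 m/s.
Reaction distance = 17.4346 × 1.3 = 22.665 m.
Braking distance needed to stop: v²/(2a) = 303.965 / 9.400 = 32.337 m, so total needed = 22.665 + 32.337 = 55.002 m > 43 m — it cannot stop.
Distance remaining when braking begins: 43 − 22.665 = 20.335 m.
v² = v₀² − 2a·d = 303.965 − 2 × 4.700 × 20.335 = 112.816 m²/s².
v = √112.816 = 10.621 m/s.

No — it strikes the obstacle at 10.6 m/s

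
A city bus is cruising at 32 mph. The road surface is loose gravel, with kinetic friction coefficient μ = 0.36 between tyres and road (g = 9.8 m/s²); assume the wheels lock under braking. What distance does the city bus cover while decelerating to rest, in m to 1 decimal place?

32 mph × 0.44704 = 14.3053 m/s.
a = μg = 0.36 × 9.8 = 3.528 m/s².
Braking distance = v²/(2a) = 14.3053² / (2 × 3.528) = 204.642 / 7.056 = 29.003 m.

Braking distance ≈ 29.0 m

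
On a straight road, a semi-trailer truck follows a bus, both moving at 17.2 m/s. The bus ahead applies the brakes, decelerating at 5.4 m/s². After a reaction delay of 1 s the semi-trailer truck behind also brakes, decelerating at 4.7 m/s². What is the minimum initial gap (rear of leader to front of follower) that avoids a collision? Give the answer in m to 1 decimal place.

Minimum gap ≈ 21.3 m

Leader travels v²/(2a_L) = 295.840 / 10.800 = 27.393 m before stopping.
Follower covers v·t_r = 17.2000 × 1 = 17.200 m while reacting, then v²/(2a_F) = 295.840 / 9.400 = 31.472 m while braking, for a total of 17.200 + 31.472 = 48.672 m.
Since a_F ≤ a_L and the follower starts braking later, the follower is never slower than the leader, so the closest approach is when both have stopped.
Minimum gap = 48.672 − 27.393 = 21.279 m.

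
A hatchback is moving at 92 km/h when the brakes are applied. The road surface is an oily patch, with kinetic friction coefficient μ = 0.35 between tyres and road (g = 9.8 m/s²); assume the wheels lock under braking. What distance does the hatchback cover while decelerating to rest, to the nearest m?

92 km/h ÷ 3.6 = 25.5556 m/s.
a = μg = 0.35 × 9.8 = 3.430 m/s².
Braking distance = v²/(2a) = 25.5556² / (2 × 3.430) = 653.089 / 6.860 = 95.202 m.

Braking distance ≈ 95 m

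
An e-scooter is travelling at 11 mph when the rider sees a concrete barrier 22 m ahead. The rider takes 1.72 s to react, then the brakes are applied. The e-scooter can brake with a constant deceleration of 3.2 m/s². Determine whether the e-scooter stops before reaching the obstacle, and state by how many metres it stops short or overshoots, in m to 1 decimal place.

Yes — it stops 9.8 m short of the obstacle

11 mph × 0.44704 = 4.9174 m/s.
Reaction distance = 4.9174 × 1.72 = 8.458 m.
Braking distance = v²/(2a) = 24.181 / 6.400 = 3.778 m.
Total stopping distance = 8.458 + 3.778 = 12.236 m, vs 22 m available — it stops with 22 − 12.236 = 9.764 m to spare.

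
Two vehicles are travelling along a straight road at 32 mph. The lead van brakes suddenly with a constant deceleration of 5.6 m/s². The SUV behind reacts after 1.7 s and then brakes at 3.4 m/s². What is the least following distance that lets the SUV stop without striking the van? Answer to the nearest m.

32 mph × 0.44704 = 14.3053 m/s.
Leader travels v²/(2a_L) = 204.642 / 11.200 = 18.272 m before stopping.
Follower covers v·t_r = 14.3053 × 1.7 = 24.319 m while reacting, then v²/(2a_F) = 204.642 / 6.800 = 30.094 m while braking, for a total of 24.319 + 30.094 = 54.413 m.
Since a_F ≤ a_L and the follower starts braking later, the follower is never slower than the leader, so the closest approach is when both have stopped.
Minimum gap = 54.413 − 18.272 = 36.141 m.

Minimum gap ≈ 36 m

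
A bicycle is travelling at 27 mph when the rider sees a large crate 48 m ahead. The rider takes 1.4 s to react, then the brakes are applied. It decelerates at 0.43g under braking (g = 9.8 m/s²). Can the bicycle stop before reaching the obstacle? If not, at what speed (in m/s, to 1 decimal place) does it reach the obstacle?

Yes — it stops about 13.8 m short of the obstacle, so it never reaches it

27 mph × 0.44704 = 12.0701 m/s.
a = 0.43 × 9.8 = 4.214 m/s².
Reaction distance = 12.0701 × 1.4 = 16.898 m.
Braking distance = v²/(2a) = 145.687 / 8.428 = 17.286 m.
Total stopping distance = 16.898 + 17.286 = 34.184 m, vs 48 m available — it stops with 48 − 34.184 = 13.816 m to spare.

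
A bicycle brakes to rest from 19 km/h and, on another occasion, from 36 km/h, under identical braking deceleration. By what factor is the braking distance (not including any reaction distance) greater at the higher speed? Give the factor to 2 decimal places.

Factor ≈ 3.59

Braking distance d = v²/(2a), so with a fixed, d ∝ v².
Factor = (36/19)² = 1.8947² = 3.5899.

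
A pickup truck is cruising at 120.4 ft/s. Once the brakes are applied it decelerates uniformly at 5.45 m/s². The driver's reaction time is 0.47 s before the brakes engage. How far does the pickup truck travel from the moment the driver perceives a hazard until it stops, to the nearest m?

120.4 ft/s × 0.3048 = 36.6979 m/s.
Reaction distance = v·t_r = 36.6979 × 0.47 = 17.248 m.
Braking distance = v²/(2a) = 36.6979² / (2 × 5.450) = 1346.736 / 10.900 = 123.554 m.
Total = 17.248 + 123.554 = 140.802 m.

Total stopping distance ≈ 141 m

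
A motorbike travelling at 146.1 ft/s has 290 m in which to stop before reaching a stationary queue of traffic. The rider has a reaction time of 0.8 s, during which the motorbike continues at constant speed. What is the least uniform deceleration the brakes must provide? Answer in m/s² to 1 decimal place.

Required deceleration ≈ 3.9 m/s²

146.1 ft/s × 0.3048 = 44.5313 m/s.
Distance covered during reaction = 44.5313 × 0.8 = 35.625 m.
Distance available for braking: 290 − 35.625 = 254.375 m.
v² = 2a·d ⇒ a = v²/(2d) = 44.5313² / (2 × 254.375) = 1983.037 / 508.750 = 3.8979 m/s².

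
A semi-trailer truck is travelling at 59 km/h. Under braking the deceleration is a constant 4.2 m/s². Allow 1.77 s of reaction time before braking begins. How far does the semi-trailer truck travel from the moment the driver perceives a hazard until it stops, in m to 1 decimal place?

Total stopping distance ≈ 61.0 m

59 km/h ÷ 3.6 = 16.3889 m/s.
Reaction distance = v·t_r = 16.3889 × 1.77 = 29.008 m.
Braking distance = v²/(2a) = 16.3889² / (2 × 4.200) = 268.596 / 8.400 = 31.976 m.
Total = 29.008 + 31.976 = 60.984 m.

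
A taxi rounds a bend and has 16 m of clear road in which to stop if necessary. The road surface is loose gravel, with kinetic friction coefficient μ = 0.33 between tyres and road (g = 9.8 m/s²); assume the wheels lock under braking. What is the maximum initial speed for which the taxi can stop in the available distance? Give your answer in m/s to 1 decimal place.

a = μg = 0.33 × 9.8 = 3.234 m/s².
v²/(2a) = d ⇒ v = √(2 × 3.234 × 16) = √103.49 = 10.1730 m/s.

Maximum speed ≈ 10.2 m/s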